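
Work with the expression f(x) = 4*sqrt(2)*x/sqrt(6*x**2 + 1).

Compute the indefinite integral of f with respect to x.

The substitution u = 3*x**2 + 1/2 works: f is exactly (dF/du)*(du/dx) for that inner function.
Check: d/dx[4*sqrt(3*x**2 + 1/2)/3] = 4*sqrt(2)*x/sqrt(6*x**2 + 1) = f(x).

F(x) = 4*sqrt(3*x**2 + 1/2)/3 + C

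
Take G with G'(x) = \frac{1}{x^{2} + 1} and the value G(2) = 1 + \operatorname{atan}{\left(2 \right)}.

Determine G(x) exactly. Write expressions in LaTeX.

Any candidate G(x) must reproduce the stated G'(x) exactly.
A general antiderivative is \operatorname{atan}{\left(x \right)} + C.
The condition gives C = 1 + \operatorname{atan}{\left(2 \right)} - (\operatorname{atan}{\left(2 \right)}) = 1.
So G(x) = \operatorname{atan}{\left(x \right)} + 1.
Check: d/dx[\operatorname{atan}{\left(x \right)} + 1] = \frac{1}{x^{2} + 1} = G'(x).

G(x) = \operatorname{atan}{\left(x \right)} + 1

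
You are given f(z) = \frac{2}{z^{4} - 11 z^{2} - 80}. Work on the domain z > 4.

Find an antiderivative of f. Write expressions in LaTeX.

An antiderivative is F(z) = \frac{\log{\left(z - 4 \right)}}{84} - \frac{\log{\left(z + 4 \right)}}{84} - \frac{2 \sqrt{5} \operatorname{atan}{\left(\frac{\sqrt{5} z}{5} \right)}}{105}.

The denominator factors as \left(z - 4\right) \left(z + 4\right) \left(z^{2} + 5\right); partial fractions split f into directly integrable pieces: - \frac{2}{21 \left(z^{2} + 5\right)} - \frac{1}{84 \left(z + 4\right)} + \frac{1}{84 \left(z - 4\right)}.
Check: d/dz[\frac{\log{\left(z - 4 \right)}}{84} - \frac{\log{\left(z + 4 \right)}}{84} - \frac{2 \sqrt{5} \operatorname{atan}{\left(\frac{\sqrt{5} z}{5} \right)}}{105}] = \frac{2}{z^{4} - 11 z^{2} - 80} = f(z).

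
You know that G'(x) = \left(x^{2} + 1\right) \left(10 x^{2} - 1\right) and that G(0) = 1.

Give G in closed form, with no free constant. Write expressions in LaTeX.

Differentiate the proposed G(x) back; it has to land on the given G'(x).
A general antiderivative is 2 x^{5} + 3 x^{3} - x + 1 + C.
The condition gives C = 1 - (1) = 0.
So G(x) = 2 x^{5} + 3 x^{3} - x + 1.
Check: d/dx[2 x^{5} + 3 x^{3} - x + 1] = 10 x^{4} + 9 x^{2} - 1, which equals G'(x).

G(x) = 2 x^{5} + 3 x^{3} - x + 1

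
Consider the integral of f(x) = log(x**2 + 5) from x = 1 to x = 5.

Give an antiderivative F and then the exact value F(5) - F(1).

An antiderivative F(x) passes only if d/dx[F] lands on f(x) exactly.
F(x) = x*log(x**2 + 5) - 2*x + 2*sqrt(5)*atan(sqrt(5)*x/5) is an antiderivative of f.
Check: d/dx[x*log(x**2 + 5) - 2*x + 2*sqrt(5)*atan(sqrt(5)*x/5)] = log(x**2 + 5) = f(x).
F(5) = -10 + 2*sqrt(5)*atan(sqrt(5)) + 5*log(30); F(1) = -2 + log(6) + 2*sqrt(5)*atan(sqrt(5)/5).
Integral = F(5) - F(1) = -8 - 2*sqrt(5)*atan(sqrt(5)/5) - log(6) + 2*sqrt(5)*atan(sqrt(5)) + 5*log(30).

Antiderivative: F(x) = x*log(x**2 + 5) - 2*x + 2*sqrt(5)*atan(sqrt(5)*x/5); value = -8 - 2*sqrt(5)*atan(sqrt(5)/5) - log(6) + 2*sqrt(5)*atan(sqrt(5)) + 5*log(30)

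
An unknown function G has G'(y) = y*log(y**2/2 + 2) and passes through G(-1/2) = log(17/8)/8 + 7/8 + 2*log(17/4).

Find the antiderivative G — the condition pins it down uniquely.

Since d/dy undoes antidifferentiation here, G(y) must give back the stated G'(y).
A general antiderivative is y**2*log(y**2/2 + 2)/2 - y**2/2 + 2*log(y**2 + 4) + C.
The condition gives C = log(17/8)/8 + 7/8 + 2*log(17/4) - (-1/8 + log(17/8)/8 + 2*log(17/4)) = 1.
So G(y) = y**2*log(y**2/2 + 2)/2 - y**2/2 + 2*log(y**2 + 4) + 1.
Check: d/dy[y**2*log(y**2/2 + 2)/2 - y**2/2 + 2*log(y**2 + 4) + 1] = y*log(y**2/2 + 2) = G'(y).

G(y) = y**2*log(y**2/2 + 2)/2 - y**2/2 + 2*log(y**2 + 4) + 1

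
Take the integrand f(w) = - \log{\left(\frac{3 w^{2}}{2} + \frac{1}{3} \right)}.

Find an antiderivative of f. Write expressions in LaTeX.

An antiderivative is F(w) = - w \log{\left(\frac{3 w^{2}}{2} + \frac{1}{3} \right)} + 2 w - \frac{2 \sqrt{2} \operatorname{atan}{\left(\frac{3 \sqrt{2} w}{2} \right)}}{3}.

Whatever form F(w) takes, F'(w) = f(w) is non-negotiable.
Check: d/dw[- w \log{\left(\frac{3 w^{2}}{2} + \frac{1}{3} \right)} + 2 w - \frac{2 \sqrt{2} \operatorname{atan}{\left(\frac{3 \sqrt{2} w}{2} \right)}}{3}] = - \log{\left(9 w^{2} + 2 \right)} + \log{\left(6 \right)}, which equals f(w).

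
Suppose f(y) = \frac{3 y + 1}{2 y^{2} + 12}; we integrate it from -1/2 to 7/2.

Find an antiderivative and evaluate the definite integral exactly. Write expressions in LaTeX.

For F(y) to be correct the identity F'(y) - f(y) = 0 must hold.
F(y) = \frac{9 \log{\left(y^{2} + 6 \right)} + \sqrt{6} \operatorname{atan}{\left(\frac{\sqrt{6} y}{6} \right)}}{12} is an antiderivative of f.
Check: d/dy[\frac{9 \log{\left(y^{2} + 6 \right)} + \sqrt{6} \operatorname{atan}{\left(\frac{\sqrt{6} y}{6} \right)}}{12}] = \frac{3 y + 1}{2 y^{2} + 12} = f(y).
F(7/2) = \frac{\sqrt{6} \operatorname{atan}{\left(\frac{7 \sqrt{6}}{12} \right)}}{12} + \frac{3 \log{\left(\frac{73}{4} \right)}}{4}; F(-1/2) = - \frac{\sqrt{6} \operatorname{atan}{\left(\frac{\sqrt{6}}{12} \right)}}{12} + \frac{3 \log{\left(\frac{25}{4} \right)}}{4}.
Integral = F(7/2) - F(-1/2) = - \frac{3 \log{\left(\frac{25}{4} \right)}}{4} + \frac{\sqrt{6} \operatorname{atan}{\left(\frac{\sqrt{6}}{12} \right)}}{12} + \frac{\sqrt{6} \operatorname{atan}{\left(\frac{7 \sqrt{6}}{12} \right)}}{12} + \frac{3 \log{\left(\frac{73}{4} \right)}}{4}.

Antiderivative: F(y) = \frac{9 \log{\left(y^{2} + 6 \right)} + \sqrt{6} \operatorname{atan}{\left(\frac{\sqrt{6} y}{6} \right)}}{12}; value = - \frac{3 \log{\left(\frac{25}{4} \right)}}{4} + \frac{\sqrt{6} \operatorname{atan}{\left(\frac{\sqrt{6}}{12} \right)}}{12} + \frac{\sqrt{6} \operatorname{atan}{\left(\frac{7 \sqrt{6}}{12} \right)}}{12} + \frac{3 \log{\left(\frac{73}{4} \right)}}{4}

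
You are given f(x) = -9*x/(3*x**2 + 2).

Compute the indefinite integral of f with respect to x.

The substitution u = 3*x**2/2 + 1 works: f is exactly (dF/du)*(du/dx) for that inner function.
Check: d/dx[-3*log(3*x**2/2 + 1)/2] = -9*x/(3*x**2 + 2) = f(x).

F(x) = -3*log(3*x**2/2 + 1)/2 + C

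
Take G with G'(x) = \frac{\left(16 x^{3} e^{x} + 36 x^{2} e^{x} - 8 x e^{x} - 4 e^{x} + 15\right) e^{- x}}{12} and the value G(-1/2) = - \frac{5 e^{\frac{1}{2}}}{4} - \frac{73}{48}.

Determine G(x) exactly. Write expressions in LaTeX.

G(x) = \frac{x^{4}}{3} + x^{3} - \frac{x^{2}}{3} - \frac{x}{3} - \frac{3}{2} - \frac{5 e^{- x}}{4}

The proposed G(x) is checked by its d/dx: the result must match the given G'(x).
A general antiderivative is \frac{x^{4}}{3} + x^{3} - \frac{x^{2}}{3} - \frac{x}{3} - 2 - \frac{5 e^{- x}}{4} + C.
The condition gives C = - \frac{5 e^{\frac{1}{2}}}{4} - \frac{73}{48} - (- \frac{5 e^{\frac{1}{2}}}{4} - \frac{97}{48}) = \frac{1}{2}.
So G(x) = \frac{x^{4}}{3} + x^{3} - \frac{x^{2}}{3} - \frac{x}{3} - \frac{3}{2} - \frac{5 e^{- x}}{4}.
Check: d/dx[\frac{x^{4}}{3} + x^{3} - \frac{x^{2}}{3} - \frac{x}{3} - \frac{3}{2} - \frac{5 e^{- x}}{4}] = \frac{\left(16 x^{3} e^{x} + 36 x^{2} e^{x} - 8 x e^{x} - 4 e^{x} + 15\right) e^{- x}}{12} = G'(x).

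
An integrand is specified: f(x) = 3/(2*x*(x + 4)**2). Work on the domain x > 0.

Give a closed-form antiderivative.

The denominator factors as 2*x*(x + 4)**2; partial fractions split f into directly integrable pieces: -3/(32*(x + 4)) - 3/(8*(x + 4)**2) + 3/(32*x).
Check: d/dx[3*log(x)/32 - 3*log(x + 4)/32 + 3/(8*x + 32)] = 3/(2*x**3 + 16*x**2 + 32*x), which equals f(x).

An antiderivative is F(x) = 3*log(x)/32 - 3*log(x + 4)/32 + 3/(8*x + 32).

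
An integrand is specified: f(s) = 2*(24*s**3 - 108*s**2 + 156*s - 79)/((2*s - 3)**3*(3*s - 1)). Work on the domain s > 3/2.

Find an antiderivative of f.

An antiderivative is F(s) = (8*s**2*log(3*s - 1) - 24*s*log(3*s - 1) + 18*log(3*s - 1) + 1)/(2*s - 3)**2.

Since d/ds undoes antidifferentiation here, F'(s) = f(s) is required of F(s).
Check: d/ds[(8*s**2*log(3*s - 1) - 24*s*log(3*s - 1) + 18*log(3*s - 1) + 1)/(2*s - 3)**2] = (48*s**3 - 216*s**2 + 312*s - 158)/(24*s**4 - 116*s**3 + 198*s**2 - 135*s + 27), which equals f(s).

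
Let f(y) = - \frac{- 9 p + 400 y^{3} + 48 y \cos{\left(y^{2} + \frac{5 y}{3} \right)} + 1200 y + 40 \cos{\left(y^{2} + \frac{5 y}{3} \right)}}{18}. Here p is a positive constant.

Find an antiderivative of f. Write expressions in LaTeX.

An antiderivative is F(y) = \frac{p y}{2} - \frac{50 y^{4}}{9} - \frac{100 y^{2}}{3} - \frac{4 \sin{\left(y^{2} + \frac{5 y}{3} \right)}}{3}.

Since d/dy undoes antidifferentiation here, F'(y) = f(y) is required of F(y).
Check: d/dy[\frac{p y}{2} - \frac{50 y^{4}}{9} - \frac{100 y^{2}}{3} - \frac{4 \sin{\left(y^{2} + \frac{5 y}{3} \right)}}{3}] = \frac{p}{2} - \frac{200 y^{3}}{9} - \frac{8 y \cos{\left(y^{2} + \frac{5 y}{3} \right)}}{3} - \frac{200 y}{3} - \frac{20 \cos{\left(y^{2} + \frac{5 y}{3} \right)}}{9}, which equals f(y).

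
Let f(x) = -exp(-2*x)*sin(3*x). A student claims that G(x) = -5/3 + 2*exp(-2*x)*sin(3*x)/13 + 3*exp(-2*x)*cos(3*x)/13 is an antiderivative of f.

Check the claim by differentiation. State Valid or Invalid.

d/dx[G] = -exp(-2*x)*sin(3*x)
This equals f(x) exactly, so the claim holds.

Valid - the claim checks out under differentiation.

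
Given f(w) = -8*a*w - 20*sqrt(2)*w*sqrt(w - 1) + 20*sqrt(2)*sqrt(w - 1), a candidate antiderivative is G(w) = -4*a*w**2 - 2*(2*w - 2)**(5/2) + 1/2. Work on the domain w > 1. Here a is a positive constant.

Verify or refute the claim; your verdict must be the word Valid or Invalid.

Valid - the claim checks out under differentiation.

d/dw[G] = -8*a*w - 20*sqrt(2)*w*sqrt(w - 1) + 20*sqrt(2)*sqrt(w - 1)
This equals f(w) exactly, so the claim holds.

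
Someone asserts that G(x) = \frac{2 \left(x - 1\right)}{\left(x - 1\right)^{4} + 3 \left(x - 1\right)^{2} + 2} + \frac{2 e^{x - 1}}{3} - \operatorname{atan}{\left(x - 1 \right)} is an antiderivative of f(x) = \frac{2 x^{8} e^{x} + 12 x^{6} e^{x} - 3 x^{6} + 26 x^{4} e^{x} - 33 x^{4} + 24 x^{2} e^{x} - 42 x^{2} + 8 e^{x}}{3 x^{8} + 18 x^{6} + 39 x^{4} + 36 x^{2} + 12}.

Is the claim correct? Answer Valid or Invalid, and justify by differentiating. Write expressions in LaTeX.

d/dx[G] = \frac{\frac{2 x^{8} e^{x}}{e} - \frac{16 x^{7} e^{x}}{e} + \frac{68 x^{6} e^{x}}{e} - 3 x^{6} - \frac{184 x^{5} e^{x}}{e} + 18 x^{5} + \frac{346 x^{4} e^{x}}{e} - 78 x^{4} - \frac{456 x^{3} e^{x}}{e} + 192 x^{3} + \frac{416 x^{2} e^{x}}{e} - 285 x^{2} - \frac{240 x e^{x}}{e} + 234 x + \frac{72 e^{x}}{e} - 78}{3 x^{8} - 24 x^{7} + 102 x^{6} - 276 x^{5} + 519 x^{4} - 684 x^{3} + 624 x^{2} - 360 x + 108}
d/dx[G] - f(x) = \frac{- 2 x^{16} e^{x} + \frac{2 x^{16} e^{x}}{e} - \frac{16 x^{15} e^{x}}{e} + 16 x^{15} e^{x} - 80 x^{14} e^{x} + \frac{80 x^{14} e^{x}}{e} - \frac{280 x^{13} e^{x}}{e} + 280 x^{13} e^{x} - 6 x^{13} - 780 x^{12} e^{x} + \frac{780 x^{12} e^{x}}{e} + 39 x^{12} - \frac{1768 x^{11} e^{x}}{e} + 1768 x^{11} e^{x} - 240 x^{11} - 3400 x^{10} e^{x} + \frac{3400 x^{10} e^{x}}{e} + 891 x^{10} - \frac{5560 x^{9} e^{x}}{e} + 5560 x^{9} e^{x} - 2436 x^{9} - 7890 x^{8} e^{x} + \frac{7890 x^{8} e^{x}}{e} + 4923 x^{8} - \frac{9640 x^{7} e^{x}}{e} + 9640 x^{7} e^{x} - 7632 x^{7} - 10264 x^{6} e^{x} + \frac{10264 x^{6} e^{x}}{e} + 9117 x^{6} - \frac{9328 x^{5} e^{x}}{e} + 9328 x^{5} e^{x} - 8118 x^{5} - 7312 x^{4} e^{x} + \frac{7312 x^{4} e^{x}}{e} + 5178 x^{4} - \frac{4704 x^{3} e^{x}}{e} + 4704 x^{3} e^{x} - 1464 x^{3} - 2528 x^{2} e^{x} + \frac{2528 x^{2} e^{x}}{e} - 564 x^{2} - \frac{960 x e^{x}}{e} + 960 x e^{x} + 936 x - 288 e^{x} + \frac{288 e^{x}}{e} - 312}{3 x^{16} - 24 x^{15} + 120 x^{14} - 420 x^{13} + 1170 x^{12} - 2652 x^{11} + 5100 x^{10} - 8340 x^{9} + 11835 x^{8} - 14460 x^{7} + 15396 x^{6} - 13992 x^{5} + 10968 x^{4} - 7056 x^{3} + 3792 x^{2} - 1440 x + 432} != 0.

Invalid: d/dx[G] - f = \frac{- 2 x^{16} e^{x} + \frac{2 x^{16} e^{x}}{e} - \frac{16 x^{15} e^{x}}{e} + 16 x^{15} e^{x} - 80 x^{14} e^{x} + \frac{80 x^{14} e^{x}}{e} - \frac{280 x^{13} e^{x}}{e} + 280 x^{13} e^{x} - 6 x^{13} - 780 x^{12} e^{x} + \frac{780 x^{12} e^{x}}{e} + 39 x^{12} - \frac{1768 x^{11} e^{x}}{e} + 1768 x^{11} e^{x} - 240 x^{11} - 3400 x^{10} e^{x} + \frac{3400 x^{10} e^{x}}{e} + 891 x^{10} - \frac{5560 x^{9} e^{x}}{e} + 5560 x^{9} e^{x} - 2436 x^{9} - 7890 x^{8} e^{x} + \frac{7890 x^{8} e^{x}}{e} + 4923 x^{8} - \frac{9640 x^{7} e^{x}}{e} + 9640 x^{7} e^{x} - 7632 x^{7} - 10264 x^{6} e^{x} + \frac{10264 x^{6} e^{x}}{e} + 9117 x^{6} - \frac{9328 x^{5} e^{x}}{e} + 9328 x^{5} e^{x} - 8118 x^{5} - 7312 x^{4} e^{x} + \frac{7312 x^{4} e^{x}}{e} + 5178 x^{4} - \frac{4704 x^{3} e^{x}}{e} + 4704 x^{3} e^{x} - 1464 x^{3} - 2528 x^{2} e^{x} + \frac{2528 x^{2} e^{x}}{e} - 564 x^{2} - \frac{960 x e^{x}}{e} + 960 x e^{x} + 936 x - 288 e^{x} + \frac{288 e^{x}}{e} - 312}{3 x^{16} - 24 x^{15} + 120 x^{14} - 420 x^{13} + 1170 x^{12} - 2652 x^{11} + 5100 x^{10} - 8340 x^{9} + 11835 x^{8} - 14460 x^{7} + 15396 x^{6} - 13992 x^{5} + 10968 x^{4} - 7056 x^{3} + 3792 x^{2} - 1440 x + 432}, which is not 0.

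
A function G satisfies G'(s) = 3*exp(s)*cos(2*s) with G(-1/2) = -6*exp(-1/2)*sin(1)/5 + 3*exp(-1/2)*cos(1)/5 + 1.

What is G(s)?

G(s) = 6*exp(s)*sin(2*s)/5 + 3*exp(s)*cos(2*s)/5 + 1

The proposed G(s) is checked by its d/ds: the result must match the given G'(s).
A general antiderivative is 6*exp(s)*sin(2*s)/5 + 3*exp(s)*cos(2*s)/5 + C.
The condition gives C = -6*exp(-1/2)*sin(1)/5 + 3*exp(-1/2)*cos(1)/5 + 1 - (-6*exp(-1/2)*sin(1)/5 + 3*exp(-1/2)*cos(1)/5) = 1.
So G(s) = 6*exp(s)*sin(2*s)/5 + 3*exp(s)*cos(2*s)/5 + 1.
Check: d/ds[6*exp(s)*sin(2*s)/5 + 3*exp(s)*cos(2*s)/5 + 1] = 3*exp(s)*cos(2*s) = G'(s).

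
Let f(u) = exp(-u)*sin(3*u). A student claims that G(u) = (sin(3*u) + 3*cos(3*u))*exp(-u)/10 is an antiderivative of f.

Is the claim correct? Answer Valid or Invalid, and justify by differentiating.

Invalid: d/du[G] - f = -2*exp(-u)*sin(3*u), which is not 0.

d/du[G] = -exp(-u)*sin(3*u)
d/du[G] - f(u) = -2*exp(-u)*sin(3*u) != 0.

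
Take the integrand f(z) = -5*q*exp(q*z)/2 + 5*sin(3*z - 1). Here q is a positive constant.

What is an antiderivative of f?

Integrate term by term and add the pieces.
Check: d/dz[-5*exp(q*z)/2 - 5*cos(3*z - 1)/3] = -5*q*exp(q*z)/2 + 5*sin(3*z - 1) = f(z).

An antiderivative is F(z) = -5*exp(q*z)/2 - 5*cos(3*z - 1)/3.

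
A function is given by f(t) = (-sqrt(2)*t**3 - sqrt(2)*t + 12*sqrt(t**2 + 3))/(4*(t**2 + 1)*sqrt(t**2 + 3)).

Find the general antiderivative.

A first test for any F(t): its t-derivative must equal f(t) identically.
Check: d/dt[(-sqrt(2)*sqrt(t**2 + 3) + 12*atan(t))/4] = (-sqrt(2)*t**3 - sqrt(2)*t + 12*sqrt(t**2 + 3))/(4*t**2*sqrt(t**2 + 3) + 4*sqrt(t**2 + 3)), which equals f(t).

F(t) = (-sqrt(2)*sqrt(t**2 + 3) + 12*atan(t))/4 + C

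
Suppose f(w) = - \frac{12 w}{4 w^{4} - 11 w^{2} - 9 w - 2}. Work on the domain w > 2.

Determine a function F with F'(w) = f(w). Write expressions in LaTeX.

An antiderivative is F(w) = \frac{- 16 w \log{\left(w - 2 \right)} + 216 w \log{\left(w + \frac{1}{2} \right)} - 200 w \log{\left(w + 1 \right)} - 8 \log{\left(w - 2 \right)} + 108 \log{\left(w + \frac{1}{2} \right)} - 100 \log{\left(w + 1 \right)} + 60}{50 w + 25}.

The denominator factors as \left(w - 2\right) \left(w + 1\right) \left(2 w + 1\right)^{2}; partial fractions split f into directly integrable pieces: \frac{216}{25 \left(2 w + 1\right)} - \frac{24}{5 \left(2 w + 1\right)^{2}} - \frac{4}{w + 1} - \frac{8}{25 \left(w - 2\right)}.
Check: d/dw[\frac{- 16 w \log{\left(w - 2 \right)} + 216 w \log{\left(w + \frac{1}{2} \right)} - 200 w \log{\left(w + 1 \right)} - 8 \log{\left(w - 2 \right)} + 108 \log{\left(w + \frac{1}{2} \right)} - 100 \log{\left(w + 1 \right)} + 60}{50 w + 25}] = - \frac{12 w}{4 w^{4} - 11 w^{2} - 9 w - 2} = f(w).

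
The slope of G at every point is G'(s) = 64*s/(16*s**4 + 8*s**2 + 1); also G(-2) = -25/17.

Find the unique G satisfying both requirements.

G'(s) matches the chain-rule pattern g'(h)*h' with inner function h(s) = 2*s**2 + 1/2; substituting u = h(s) collapses the integral.
A general antiderivative is -4/(2*s**2 + 1/2) + C.
The condition gives C = -25/17 - (-8/17) = -1.
So G(s) = (-4*s**2 - 9)/(4*s**2 + 1).
Check: d/ds[(-4*s**2 - 9)/(4*s**2 + 1)] = 64*s/(16*s**4 + 8*s**2 + 1) = G'(s).

G(s) = (-4*s**2 - 9)/(4*s**2 + 1)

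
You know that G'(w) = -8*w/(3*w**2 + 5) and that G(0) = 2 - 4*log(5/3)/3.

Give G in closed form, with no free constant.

G(w) = 2*(3 - 2*log(w**2 + 5/3))/3

G'(w) matches the chain-rule pattern g'(h)*h' with inner function h(w) = w**2 + 5/3; substituting u = h(w) collapses the integral.
A general antiderivative is -4*log(w**2 + 5/3)/3 + C.
The condition gives C = 2 - 4*log(5/3)/3 - (-4*log(5/3)/3) = 2.
So G(w) = 2*(3 - 2*log(w**2 + 5/3))/3.
Check: d/dw[2*(3 - 2*log(w**2 + 5/3))/3] = -8*w/(3*w**2 + 5) = G'(w).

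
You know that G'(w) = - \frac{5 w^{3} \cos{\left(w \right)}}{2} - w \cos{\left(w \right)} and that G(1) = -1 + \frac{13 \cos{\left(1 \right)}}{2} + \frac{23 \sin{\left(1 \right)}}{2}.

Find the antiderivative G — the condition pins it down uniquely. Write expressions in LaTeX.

G(w) = - \frac{5 w^{3} \sin{\left(w \right)}}{2} - \frac{15 w^{2} \cos{\left(w \right)}}{2} + 14 w \sin{\left(w \right)} + 14 \cos{\left(w \right)} - 1

Integrate term by term and add the pieces.
A general antiderivative is - \frac{5 w^{3} \sin{\left(w \right)}}{2} - \frac{15 w^{2} \cos{\left(w \right)}}{2} + 14 w \sin{\left(w \right)} + 14 \cos{\left(w \right)} + C.
The condition gives C = -1 + \frac{13 \cos{\left(1 \right)}}{2} + \frac{23 \sin{\left(1 \right)}}{2} - (\frac{13 \cos{\left(1 \right)}}{2} + \frac{23 \sin{\left(1 \right)}}{2}) = -1.
So G(w) = - \frac{5 w^{3} \sin{\left(w \right)}}{2} - \frac{15 w^{2} \cos{\left(w \right)}}{2} + 14 w \sin{\left(w \right)} + 14 \cos{\left(w \right)} - 1.
Check: d/dw[- \frac{5 w^{3} \sin{\left(w \right)}}{2} - \frac{15 w^{2} \cos{\left(w \right)}}{2} + 14 w \sin{\left(w \right)} + 14 \cos{\left(w \right)} - 1] = - \frac{5 w^{3} \cos{\left(w \right)}}{2} - w \cos{\left(w \right)} = G'(w).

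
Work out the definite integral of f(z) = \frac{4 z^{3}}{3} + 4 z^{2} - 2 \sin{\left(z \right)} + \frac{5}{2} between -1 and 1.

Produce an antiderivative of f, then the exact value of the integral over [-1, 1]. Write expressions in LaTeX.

The integrand splits into summands that can be handled one at a time.
F(z) = \frac{2 z^{4} + 8 z^{3} + 15 z + 12 \cos{\left(z \right)} - 3}{6} is an antiderivative of f.
Check: d/dz[\frac{2 z^{4} + 8 z^{3} + 15 z + 12 \cos{\left(z \right)} - 3}{6}] = \frac{4 z^{3}}{3} + 4 z^{2} - 2 \sin{\left(z \right)} + \frac{5}{2} = f(z).
F(1) = 2 \cos{\left(1 \right)} + \frac{11}{3}; F(-1) = -4 + 2 \cos{\left(1 \right)}.
Integral = F(1) - F(-1) = \frac{23}{3}.

Antiderivative: F(z) = \frac{2 z^{4} + 8 z^{3} + 15 z + 12 \cos{\left(z \right)} - 3}{6}; value = \frac{23}{3}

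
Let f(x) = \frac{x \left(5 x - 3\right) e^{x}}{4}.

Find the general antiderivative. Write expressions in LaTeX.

f has the shape u'v + uv' for u = \frac{5 x^{2}}{4} - \frac{13 x}{4} + \frac{13}{4} and v = e^{x} — it is the derivative of the product u*v.
Check: d/dx[\frac{\left(5 x^{2} - 13 x + 13\right) e^{x}}{4}] = \frac{5 x^{2} e^{x}}{4} - \frac{3 x e^{x}}{4}, which equals f(x).

F(x) = \frac{\left(5 x^{2} - 13 x + 13\right) e^{x}}{4} + C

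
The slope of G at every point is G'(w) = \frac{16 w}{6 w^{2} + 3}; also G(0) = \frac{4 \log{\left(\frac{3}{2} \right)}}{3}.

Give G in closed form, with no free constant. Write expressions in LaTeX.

G'(w) matches the chain-rule pattern g'(h)*h' with inner function h(w) = 3 w^{2} + \frac{3}{2}; substituting u = h(w) collapses the integral.
A general antiderivative is \frac{4 \log{\left(3 w^{2} + \frac{3}{2} \right)}}{3} + C.
The condition gives C = \frac{4 \log{\left(\frac{3}{2} \right)}}{3} - (\frac{4 \log{\left(\frac{3}{2} \right)}}{3}) = 0.
So G(w) = \frac{4 \log{\left(w^{2} + \frac{1}{2} \right)}}{3} + \frac{4 \log{\left(3 \right)}}{3}.
Check: d/dw[\frac{4 \log{\left(w^{2} + \frac{1}{2} \right)}}{3} + \frac{4 \log{\left(3 \right)}}{3}] = \frac{16 w}{6 w^{2} + 3} = G'(w).

G(w) = \frac{4 \log{\left(w^{2} + \frac{1}{2} \right)}}{3} + \frac{4 \log{\left(3 \right)}}{3}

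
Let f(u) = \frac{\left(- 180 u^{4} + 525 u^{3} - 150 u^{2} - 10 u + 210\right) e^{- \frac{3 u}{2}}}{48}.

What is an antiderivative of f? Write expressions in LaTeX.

An antiderivative is F(u) = \frac{\left(60 u^{4} - 15 u^{3} + 20 u^{2} + 30 u - 50\right) e^{- \frac{3 u}{2}}}{24}.

f has the shape v'r + vr' for v = \frac{5 u^{4}}{2} - \frac{5 u^{3}}{8} + \frac{5 u^{2}}{6} + \frac{5 u}{4} - \frac{25}{12} and r = e^{- \frac{3 u}{2}} — it is the derivative of the product v*r.
Check: d/du[\frac{\left(60 u^{4} - 15 u^{3} + 20 u^{2} + 30 u - 50\right) e^{- \frac{3 u}{2}}}{24}] = \frac{\left(- 180 u^{4} + 525 u^{3} - 150 u^{2} - 10 u + 210\right) e^{- \frac{3 u}{2}}}{48} = f(u).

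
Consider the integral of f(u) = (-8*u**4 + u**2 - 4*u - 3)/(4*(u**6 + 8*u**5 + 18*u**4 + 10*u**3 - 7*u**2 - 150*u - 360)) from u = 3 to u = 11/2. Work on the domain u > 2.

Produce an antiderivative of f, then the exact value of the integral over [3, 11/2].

The denominator factors as 4*(u - 2)*(u + 3)**2*(u + 4)*(u**2 + 5); partial fractions split f into directly integrable pieces: -(4*u - 7)/(42*(u**2 + 5)) + 673/(168*(u + 4)) - 136/(35*(u + 3)) + 9/(4*(u + 3)**2) - 1/(40*(u - 2)).
F(u) = (-21*(u + 3)*log(u - 2) - 3264*(u + 3)*log(u + 3) + 3365*(u + 3)*log(u + 4) - 40*(u + 3)*log(u**2 + 5) + 28*sqrt(5)*(u + 3)*atan(sqrt(5)*u/5) - 1890)/(840*(u + 3)) is an antiderivative of f.
Check: d/du[(-21*(u + 3)*log(u - 2) - 3264*(u + 3)*log(u + 3) + 3365*(u + 3)*log(u + 4) - 40*(u + 3)*log(u**2 + 5) + 28*sqrt(5)*(u + 3)*atan(sqrt(5)*u/5) - 1890)/(840*(u + 3))] = (-8*u**4 + u**2 - 4*u - 3)/(4*u**6 + 32*u**5 + 72*u**4 + 40*u**3 - 28*u**2 - 600*u - 1440), which equals f(u).
F(11/2) = -136*log(17/2)/35 - 9/34 - log(141/4)/21 - log(7/2)/40 + sqrt(5)*atan(11*sqrt(5)/10)/30 + 673*log(19/2)/168; F(3) = -136*log(6)/35 - 3/8 - log(14)/21 + sqrt(5)*atan(3*sqrt(5)/5)/30 + 673*log(7)/168.
Integral = F(11/2) - F(3) = -136*log(17/2)/35 - 673*log(7)/168 - log(141/4)/21 - sqrt(5)*atan(3*sqrt(5)/5)/30 - log(7/2)/40 + sqrt(5)*atan(11*sqrt(5)/10)/30 + 15/136 + log(14)/21 + 136*log(6)/35 + 673*log(19/2)/168.

Antiderivative: F(u) = (-21*(u + 3)*log(u - 2) - 3264*(u + 3)*log(u + 3) + 3365*(u + 3)*log(u + 4) - 40*(u + 3)*log(u**2 + 5) + 28*sqrt(5)*(u + 3)*atan(sqrt(5)*u/5) - 1890)/(840*(u + 3)); value = -136*log(17/2)/35 - 673*log(7)/168 - log(141/4)/21 - sqrt(5)*atan(3*sqrt(5)/5)/30 - log(7/2)/40 + sqrt(5)*atan(11*sqrt(5)/10)/30 + 15/136 + log(14)/21 + 136*log(6)/35 + 673*log(19/2)/168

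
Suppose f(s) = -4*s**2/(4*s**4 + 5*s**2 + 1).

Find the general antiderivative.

F(s) = 2*(-2*atan(s) + atan(2*s))/3 + C

An antiderivative F(s) passes only if d/ds[F] lands on f(s) exactly.
Check: d/ds[2*(-2*atan(s) + atan(2*s))/3] = -4*s**2/(4*s**4 + 5*s**2 + 1) = f(s).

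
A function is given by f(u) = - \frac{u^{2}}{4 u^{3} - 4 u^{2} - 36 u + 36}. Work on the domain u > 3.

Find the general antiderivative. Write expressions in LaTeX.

F(u) = - \frac{3 \log{\left(u - 3 \right)}}{16} + \frac{\log{\left(u - 1 \right)}}{32} - \frac{3 \log{\left(u + 3 \right)}}{32} + C

The denominator factors as 4 \left(u - 3\right) \left(u - 1\right) \left(u + 3\right); partial fractions split f into directly integrable pieces: - \frac{3}{32 \left(u + 3\right)} + \frac{1}{32 \left(u - 1\right)} - \frac{3}{16 \left(u - 3\right)}.
Check: d/du[- \frac{3 \log{\left(u - 3 \right)}}{16} + \frac{\log{\left(u - 1 \right)}}{32} - \frac{3 \log{\left(u + 3 \right)}}{32}] = - \frac{u^{2}}{4 u^{3} - 4 u^{2} - 36 u + 36} = f(u).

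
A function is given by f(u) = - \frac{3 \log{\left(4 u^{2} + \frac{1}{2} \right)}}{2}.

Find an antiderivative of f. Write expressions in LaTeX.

Whatever form F(u) takes, F'(u) = f(u) is non-negotiable.
Check: d/du[\frac{3 \left(- 2 u \log{\left(4 u^{2} + \frac{1}{2} \right)} + 4 u - \sqrt{2} \operatorname{atan}{\left(2 \sqrt{2} u \right)}\right)}{4}] = - \frac{3 \log{\left(4 u^{2} + \frac{1}{2} \right)}}{2} = f(u).

An antiderivative is F(u) = \frac{3 \left(- 2 u \log{\left(4 u^{2} + \frac{1}{2} \right)} + 4 u - \sqrt{2} \operatorname{atan}{\left(2 \sqrt{2} u \right)}\right)}{4}.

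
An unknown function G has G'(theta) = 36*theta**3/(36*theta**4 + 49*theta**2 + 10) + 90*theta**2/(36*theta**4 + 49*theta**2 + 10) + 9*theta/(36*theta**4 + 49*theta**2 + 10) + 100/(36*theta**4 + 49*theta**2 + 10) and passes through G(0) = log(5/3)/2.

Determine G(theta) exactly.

Integrate term by term and add the pieces.
A general antiderivative is log(3*theta**2/2 + 5/3)/2 + 5*atan(2*theta) + C.
The condition gives C = log(5/3)/2 - (log(5/3)/2) = 0.
So G(theta) = (log(3*theta**2/2 + 5/3) + 10*atan(2*theta))/2.
Check: d/dtheta[(log(3*theta**2/2 + 5/3) + 10*atan(2*theta))/2] = (36*theta**3 + 90*theta**2 + 9*theta + 100)/(36*theta**4 + 49*theta**2 + 10), which equals G'(theta).

G(theta) = (log(3*theta**2/2 + 5/3) + 10*atan(2*theta))/2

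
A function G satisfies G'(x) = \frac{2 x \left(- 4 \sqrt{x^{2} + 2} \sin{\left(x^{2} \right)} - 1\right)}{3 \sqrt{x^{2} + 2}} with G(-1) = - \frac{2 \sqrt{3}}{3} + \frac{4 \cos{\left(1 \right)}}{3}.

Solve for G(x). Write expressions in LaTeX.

G(x) = \frac{2 \left(- \sqrt{x^{2} + 2} + 2 \cos{\left(x^{2} \right)}\right)}{3}

Differentiate the proposed G(x) back; it has to land on the given G'(x).
A general antiderivative is - \frac{2 \sqrt{x^{2} + 2}}{3} + \frac{4 \cos{\left(x^{2} \right)}}{3} + C.
The condition gives C = - \frac{2 \sqrt{3}}{3} + \frac{4 \cos{\left(1 \right)}}{3} - (- \frac{2 \sqrt{3}}{3} + \frac{4 \cos{\left(1 \right)}}{3}) = 0.
So G(x) = \frac{2 \left(- \sqrt{x^{2} + 2} + 2 \cos{\left(x^{2} \right)}\right)}{3}.
Check: d/dx[\frac{2 \left(- \sqrt{x^{2} + 2} + 2 \cos{\left(x^{2} \right)}\right)}{3}] = \frac{- 8 x \sqrt{x^{2} + 2} \sin{\left(x^{2} \right)} - 2 x}{3 \sqrt{x^{2} + 2}}, which equals G'(x).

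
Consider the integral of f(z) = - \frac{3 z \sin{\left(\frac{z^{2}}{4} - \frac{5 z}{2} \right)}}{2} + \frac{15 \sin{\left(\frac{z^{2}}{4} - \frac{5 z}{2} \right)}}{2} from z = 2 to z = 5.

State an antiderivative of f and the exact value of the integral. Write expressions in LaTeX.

The substitution u = \frac{z^{2}}{4} - \frac{5 z}{2} works: f is exactly (dF/du)*(du/dz) for that inner function.
F(z) = 3 \cos{\left(\frac{z^{2}}{4} - \frac{5 z}{2} \right)} is an antiderivative of f.
Check: d/dz[3 \cos{\left(\frac{z^{2}}{4} - \frac{5 z}{2} \right)}] = - \frac{3 z \sin{\left(\frac{z^{2}}{4} - \frac{5 z}{2} \right)}}{2} + \frac{15 \sin{\left(\frac{z^{2}}{4} - \frac{5 z}{2} \right)}}{2} = f(z).
F(5) = 3 \cos{\left(\frac{25}{4} \right)}; F(2) = 3 \cos{\left(4 \right)}.
Integral = F(5) - F(2) = - 3 \cos{\left(4 \right)} + 3 \cos{\left(\frac{25}{4} \right)}.

Antiderivative: F(z) = 3 \cos{\left(\frac{z^{2}}{4} - \frac{5 z}{2} \right)}; value = - 3 \cos{\left(4 \right)} + 3 \cos{\left(\frac{25}{4} \right)}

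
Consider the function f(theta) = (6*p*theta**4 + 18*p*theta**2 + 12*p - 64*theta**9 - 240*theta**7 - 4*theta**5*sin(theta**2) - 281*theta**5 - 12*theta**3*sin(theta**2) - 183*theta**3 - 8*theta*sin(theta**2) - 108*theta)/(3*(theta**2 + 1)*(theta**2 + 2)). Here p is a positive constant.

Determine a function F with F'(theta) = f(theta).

An antiderivative is F(theta) = 2*p*theta - 32*theta**6/9 - 4*theta**4 - 3*theta**2/2 - 5*log(theta**4 + 3*theta**2 + 2) + 2*cos(theta**2)/3.

Recover f(theta) by differentiating a candidate F(theta); any mismatch rules it out.
Check: d/dtheta[2*p*theta - 32*theta**6/9 - 4*theta**4 - 3*theta**2/2 - 5*log(theta**4 + 3*theta**2 + 2) + 2*cos(theta**2)/3] = (6*p*theta**4 + 18*p*theta**2 + 12*p - 64*theta**9 - 240*theta**7 - 4*theta**5*sin(theta**2) - 281*theta**5 - 12*theta**3*sin(theta**2) - 183*theta**3 - 8*theta*sin(theta**2) - 108*theta)/(3*theta**4 + 9*theta**2 + 6), which equals f(theta).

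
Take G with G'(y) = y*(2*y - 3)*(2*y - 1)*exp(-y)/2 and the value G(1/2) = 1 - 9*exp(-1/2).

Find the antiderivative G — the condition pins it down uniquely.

G(y) = (-4*y**3 - 4*y**2 - 11*y + 2*exp(y) - 11)*exp(-y)/2

Recognize the product-rule pattern: G'(y) = u'v + uv' with u = -2*y**3 - 2*y**2 - 11*y/2 - 11/2, v = exp(-y), so integration by parts undoes it.
A general antiderivative is (-4*y**3 - 4*y**2 - 11*y - 11)*exp(-y)/2 + C.
The condition gives C = 1 - 9*exp(-1/2) - (-9*exp(-1/2)) = 1.
So G(y) = (-4*y**3 - 4*y**2 - 11*y + 2*exp(y) - 11)*exp(-y)/2.
Check: d/dy[(-4*y**3 - 4*y**2 - 11*y + 2*exp(y) - 11)*exp(-y)/2] = (4*y**3 - 8*y**2 + 3*y)*exp(-y)/2, which equals G'(y).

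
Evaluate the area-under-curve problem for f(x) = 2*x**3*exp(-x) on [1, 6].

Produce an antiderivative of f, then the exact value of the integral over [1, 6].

f has the shape u'v + uv' for u = -2*x**3 - 6*x**2 - 12*x - 12 and v = exp(-x) — it is the derivative of the product u*v.
F(x) = (-2*x**3 - 6*x**2 - 12*x - 12)*exp(-x) is an antiderivative of f.
Check: d/dx[(-2*x**3 - 6*x**2 - 12*x - 12)*exp(-x)] = 2*x**3*exp(-x) = f(x).
F(6) = -732*exp(-6); F(1) = -32*exp(-1).
Integral = F(6) - F(1) = -732*exp(-6) + 32*exp(-1).

Antiderivative: F(x) = (-2*x**3 - 6*x**2 - 12*x - 12)*exp(-x); value = -732*exp(-6) + 32*exp(-1)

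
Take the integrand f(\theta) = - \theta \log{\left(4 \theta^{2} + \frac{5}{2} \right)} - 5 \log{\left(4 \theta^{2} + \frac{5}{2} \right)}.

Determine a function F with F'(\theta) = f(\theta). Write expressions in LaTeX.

The integrand splits into summands that can be handled one at a time.
Check: d/d\theta[- \frac{8 \theta^{2} \log{\left(4 \theta^{2} + \frac{5}{2} \right)} - 8 \theta^{2} + 80 \theta \log{\left(4 \theta^{2} + \frac{5}{2} \right)} - 160 \theta + 5 \log{\left(\theta^{2} + \frac{5}{8} \right)} + 40 \sqrt{10} \operatorname{atan}{\left(\frac{2 \sqrt{10} \theta}{5} \right)}}{16}] = - \theta \log{\left(4 \theta^{2} + \frac{5}{2} \right)} - 5 \log{\left(4 \theta^{2} + \frac{5}{2} \right)} = f(\theta).

An antiderivative is F(\theta) = - \frac{8 \theta^{2} \log{\left(4 \theta^{2} + \frac{5}{2} \right)} - 8 \theta^{2} + 80 \theta \log{\left(4 \theta^{2} + \frac{5}{2} \right)} - 160 \theta + 5 \log{\left(\theta^{2} + \frac{5}{8} \right)} + 40 \sqrt{10} \operatorname{atan}{\left(\frac{2 \sqrt{10} \theta}{5} \right)}}{16}.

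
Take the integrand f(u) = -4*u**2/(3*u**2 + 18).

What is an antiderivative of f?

An antiderivative is F(u) = 4*(-u + sqrt(6)*atan(sqrt(6)*u/6))/3.

Recover f(u) by differentiating a candidate F(u); any mismatch rules it out.
Check: d/du[4*(-u + sqrt(6)*atan(sqrt(6)*u/6))/3] = -4*u**2/(3*u**2 + 18) = f(u).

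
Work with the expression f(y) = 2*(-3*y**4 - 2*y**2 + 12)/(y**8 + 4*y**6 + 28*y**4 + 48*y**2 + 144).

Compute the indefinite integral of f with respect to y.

Recognize the product-rule pattern: f = u'v + uv' with u = y, v = 1/(y**4/2 + y**2 + 6), so integration by parts undoes it.
Check: d/dy[2*y/(y**4 + 2*y**2 + 12)] = (-6*y**4 - 4*y**2 + 24)/(y**8 + 4*y**6 + 28*y**4 + 48*y**2 + 144), which equals f(y).

F(y) = 2*y/(y**4 + 2*y**2 + 12) + C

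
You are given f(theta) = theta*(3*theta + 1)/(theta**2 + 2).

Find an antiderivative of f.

An antiderivative is F(theta) = (6*theta + log(theta**2 + 2) - 6*sqrt(2)*atan(sqrt(2)*theta/2))/2.

Since d/dtheta undoes antidifferentiation here, F'(theta) = f(theta) is required of F(theta).
Check: d/dtheta[(6*theta + log(theta**2 + 2) - 6*sqrt(2)*atan(sqrt(2)*theta/2))/2] = (3*theta**2 + theta)/(theta**2 + 2), which equals f(theta).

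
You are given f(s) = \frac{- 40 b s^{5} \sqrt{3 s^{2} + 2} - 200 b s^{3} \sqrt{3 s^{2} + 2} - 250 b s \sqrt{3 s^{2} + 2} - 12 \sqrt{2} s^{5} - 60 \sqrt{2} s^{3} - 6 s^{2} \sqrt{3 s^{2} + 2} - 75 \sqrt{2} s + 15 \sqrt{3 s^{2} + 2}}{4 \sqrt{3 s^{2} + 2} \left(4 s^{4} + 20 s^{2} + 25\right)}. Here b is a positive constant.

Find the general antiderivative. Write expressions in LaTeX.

F(s) = - \frac{5 b s^{2}}{4} + \frac{3 s}{4 \left(2 s^{2} + 5\right)} - \frac{\sqrt{\frac{3 s^{2}}{2} + 1}}{2} + C

Whatever form F(s) takes, F'(s) = f(s) is non-negotiable.
Check: d/ds[- \frac{5 b s^{2}}{4} + \frac{3 s}{4 \left(2 s^{2} + 5\right)} - \frac{\sqrt{\frac{3 s^{2}}{2} + 1}}{2}] = \frac{- 40 b s^{5} \sqrt{3 s^{2} + 2} - 200 b s^{3} \sqrt{3 s^{2} + 2} - 250 b s \sqrt{3 s^{2} + 2} - 12 \sqrt{2} s^{5} - 60 \sqrt{2} s^{3} - 6 s^{2} \sqrt{3 s^{2} + 2} - 75 \sqrt{2} s + 15 \sqrt{3 s^{2} + 2}}{16 s^{4} \sqrt{3 s^{2} + 2} + 80 s^{2} \sqrt{3 s^{2} + 2} + 100 \sqrt{3 s^{2} + 2}}, which equals f(s).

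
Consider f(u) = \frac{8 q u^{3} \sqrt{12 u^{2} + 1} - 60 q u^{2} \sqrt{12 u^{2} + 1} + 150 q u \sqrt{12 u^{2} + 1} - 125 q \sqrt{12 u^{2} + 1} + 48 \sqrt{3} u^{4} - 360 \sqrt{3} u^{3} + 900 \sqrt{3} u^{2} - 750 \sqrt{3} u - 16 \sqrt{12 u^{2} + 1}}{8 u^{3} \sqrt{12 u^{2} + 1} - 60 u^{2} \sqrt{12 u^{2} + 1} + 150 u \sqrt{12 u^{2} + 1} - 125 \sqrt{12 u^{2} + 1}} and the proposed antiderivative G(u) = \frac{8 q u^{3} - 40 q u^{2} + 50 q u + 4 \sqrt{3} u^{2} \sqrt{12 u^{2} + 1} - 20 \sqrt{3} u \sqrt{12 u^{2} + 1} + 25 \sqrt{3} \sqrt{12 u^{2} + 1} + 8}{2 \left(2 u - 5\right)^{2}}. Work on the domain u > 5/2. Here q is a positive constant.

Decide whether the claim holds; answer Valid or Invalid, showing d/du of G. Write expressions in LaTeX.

d/du[G] = \frac{8 q u^{3} \sqrt{12 u^{2} + 1} - 60 q u^{2} \sqrt{12 u^{2} + 1} + 150 q u \sqrt{12 u^{2} + 1} - 125 q \sqrt{12 u^{2} + 1} + 48 \sqrt{3} u^{4} - 360 \sqrt{3} u^{3} + 900 \sqrt{3} u^{2} - 750 \sqrt{3} u - 16 \sqrt{12 u^{2} + 1}}{8 u^{3} \sqrt{12 u^{2} + 1} - 60 u^{2} \sqrt{12 u^{2} + 1} + 150 u \sqrt{12 u^{2} + 1} - 125 \sqrt{12 u^{2} + 1}}
This equals f(u) exactly, so the claim holds.

Valid - differentiating G returns exactly f.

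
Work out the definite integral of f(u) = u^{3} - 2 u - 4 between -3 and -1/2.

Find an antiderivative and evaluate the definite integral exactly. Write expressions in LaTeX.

Integrate term by term and add the pieces.
F(u) = \frac{u^{4}}{4} - u^{2} - 4 u is an antiderivative of f.
Check: d/du[\frac{u^{4}}{4} - u^{2} - 4 u] = u^{3} - 2 u - 4 = f(u).
F(-1/2) = \frac{113}{64}; F(-3) = \frac{93}{4}.
Integral = F(-1/2) - F(-3) = - \frac{1375}{64}.

Antiderivative: F(u) = \frac{u^{4}}{4} - u^{2} - 4 u; value = - \frac{1375}{64}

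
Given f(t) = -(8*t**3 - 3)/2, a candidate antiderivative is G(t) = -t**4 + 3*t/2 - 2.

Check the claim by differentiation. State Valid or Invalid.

d/dt[G] = 3/2 - 4*t**3
This equals f(t) exactly, so the claim holds.

Valid - the claim checks out under differentiation.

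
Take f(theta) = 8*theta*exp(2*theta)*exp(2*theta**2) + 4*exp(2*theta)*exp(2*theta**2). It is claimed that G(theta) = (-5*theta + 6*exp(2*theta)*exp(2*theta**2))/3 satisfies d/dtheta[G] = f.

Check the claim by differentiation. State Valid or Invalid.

d/dtheta[G] = 8*theta*exp(2*theta)*exp(2*theta**2) + 4*exp(2*theta)*exp(2*theta**2) - 5/3
d/dtheta[G] - f(theta) = -5/3 != 0.

Invalid: d/dtheta[G] - f = -5/3, which is not 0.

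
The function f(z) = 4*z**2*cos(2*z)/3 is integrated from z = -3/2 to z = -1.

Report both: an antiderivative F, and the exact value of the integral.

For F(z) to be correct the identity F'(z) - f(z) = 0 must hold.
F(z) = (2*z**2*sin(2*z) + 2*z*cos(2*z) - sin(2*z))/3 is an antiderivative of f.
Check: d/dz[(2*z**2*sin(2*z) + 2*z*cos(2*z) - sin(2*z))/3] = 4*z**2*cos(2*z)/3 = f(z).
F(-1) = -sin(2)/3 - 2*cos(2)/3; F(-3/2) = -7*sin(3)/6 - cos(3).
Integral = F(-1) - F(-3/2) = cos(3) - sin(2)/3 + 7*sin(3)/6 - 2*cos(2)/3.

Antiderivative: F(z) = (2*z**2*sin(2*z) + 2*z*cos(2*z) - sin(2*z))/3; value = cos(3) - sin(2)/3 + 7*sin(3)/6 - 2*cos(2)/3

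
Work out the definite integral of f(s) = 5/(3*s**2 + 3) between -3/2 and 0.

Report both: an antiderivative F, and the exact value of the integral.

Antiderivative: F(s) = 5*atan(s)/3; value = 5*atan(3/2)/3

Recover f(s) by differentiating a candidate F(s); any mismatch rules it out.
F(s) = 5*atan(s)/3 is an antiderivative of f.
Check: d/ds[5*atan(s)/3] = 5/(3*s**2 + 3) = f(s).
F(0) = 0; F(-3/2) = -5*atan(3/2)/3.
Integral = F(0) - F(-3/2) = 5*atan(3/2)/3.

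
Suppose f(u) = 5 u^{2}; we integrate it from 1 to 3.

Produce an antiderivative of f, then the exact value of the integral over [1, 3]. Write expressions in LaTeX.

Antiderivative: F(u) = \frac{5 u^{3}}{3}; value = \frac{130}{3}

Recover f(u) by differentiating a candidate F(u); any mismatch rules it out.
F(u) = \frac{5 u^{3}}{3} is an antiderivative of f.
Check: d/du[\frac{5 u^{3}}{3}] = 5 u^{2} = f(u).
F(3) = 45; F(1) = \frac{5}{3}.
Integral = F(3) - F(1) = \frac{130}{3}.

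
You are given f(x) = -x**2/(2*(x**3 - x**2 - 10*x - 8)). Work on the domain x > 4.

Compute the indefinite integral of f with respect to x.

Factor the denominator (2*(x - 4)*(x + 1)*(x + 2)) and decompose: f = -1/(3*(x + 2)) + 1/(10*(x + 1)) - 4/(15*(x - 4)); each piece integrates to a log, atan, or power term.
Check: d/dx[-4*log(x - 4)/15 + log(x + 1)/10 - log(x + 2)/3] = -x**2/(2*x**3 - 2*x**2 - 20*x - 16), which equals f(x).

F(x) = -4*log(x - 4)/15 + log(x + 1)/10 - log(x + 2)/3 + C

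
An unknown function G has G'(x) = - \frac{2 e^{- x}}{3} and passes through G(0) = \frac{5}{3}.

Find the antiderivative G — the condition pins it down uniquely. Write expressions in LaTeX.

Whatever form G(x) takes, its d/dx must return the stated G'(x).
A general antiderivative is \frac{2 e^{- x}}{3} + C.
The condition gives C = \frac{5}{3} - (\frac{2}{3}) = 1.
So G(x) = 1 + \frac{2 e^{- x}}{3}.
Check: d/dx[1 + \frac{2 e^{- x}}{3}] = - \frac{2 e^{- x}}{3} = G'(x).

G(x) = 1 + \frac{2 e^{- x}}{3}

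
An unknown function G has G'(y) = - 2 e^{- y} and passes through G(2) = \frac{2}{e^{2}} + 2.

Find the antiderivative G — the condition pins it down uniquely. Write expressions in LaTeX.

Since d/dy undoes antidifferentiation here, G(y) must give back the stated G'(y).
A general antiderivative is 2 e^{- y} + C.
The condition gives C = \frac{2}{e^{2}} + 2 - (\frac{2}{e^{2}}) = 2.
So G(y) = 2 \left(e^{y} + 1\right) e^{- y}.
Check: d/dy[2 \left(e^{y} + 1\right) e^{- y}] = - 2 e^{- y} = G'(y).

G(y) = 2 \left(e^{y} + 1\right) e^{- y}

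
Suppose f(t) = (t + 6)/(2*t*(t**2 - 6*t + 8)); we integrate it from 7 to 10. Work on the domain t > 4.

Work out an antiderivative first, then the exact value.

Antiderivative: F(t) = 3*log(t)/8 + 5*log(t - 4)/8 - log(t - 2); value = -log(8) - 3*log(7)/8 - 5*log(3)/8 + 3*log(10)/8 + 5*log(6)/8 + log(5)

Factor the denominator (2*t*(t - 4)*(t - 2)) and decompose: f = -1/(t - 2) + 5/(8*(t - 4)) + 3/(8*t); each piece integrates to a log, atan, or power term.
F(t) = 3*log(t)/8 + 5*log(t - 4)/8 - log(t - 2) is an antiderivative of f.
Check: d/dt[3*log(t)/8 + 5*log(t - 4)/8 - log(t - 2)] = (t + 6)/(2*t**3 - 12*t**2 + 16*t), which equals f(t).
F(10) = -log(8) + 3*log(10)/8 + 5*log(6)/8; F(7) = -log(5) + 5*log(3)/8 + 3*log(7)/8.
Integral = F(10) - F(7) = -log(8) - 3*log(7)/8 - 5*log(3)/8 + 3*log(10)/8 + 5*log(6)/8 + log(5).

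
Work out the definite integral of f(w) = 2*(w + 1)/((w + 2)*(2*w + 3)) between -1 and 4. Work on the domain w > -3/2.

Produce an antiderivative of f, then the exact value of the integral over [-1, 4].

Antiderivative: F(w) = -log(w + 3/2) + 2*log(w + 2); value = -log(11/2) - log(2) + 2*log(6)

The denominator factors as (w + 2)*(2*w + 3); partial fractions split f into directly integrable pieces: -2/(2*w + 3) + 2/(w + 2).
F(w) = -log(w + 3/2) + 2*log(w + 2) is an antiderivative of f.
Check: d/dw[-log(w + 3/2) + 2*log(w + 2)] = (2*w + 2)/(2*w**2 + 7*w + 6), which equals f(w).
F(4) = -log(11/2) + 2*log(6); F(-1) = log(2).
Integral = F(4) - F(-1) = -log(11/2) - log(2) + 2*log(6).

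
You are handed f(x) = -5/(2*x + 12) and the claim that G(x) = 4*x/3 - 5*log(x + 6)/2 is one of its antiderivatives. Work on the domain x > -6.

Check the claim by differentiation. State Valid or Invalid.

d/dx[G] = (8*x + 33)/(6*x + 36)
d/dx[G] - f(x) = 4/3 != 0.

Invalid: d/dx[G] - f = 4/3, which is not 0.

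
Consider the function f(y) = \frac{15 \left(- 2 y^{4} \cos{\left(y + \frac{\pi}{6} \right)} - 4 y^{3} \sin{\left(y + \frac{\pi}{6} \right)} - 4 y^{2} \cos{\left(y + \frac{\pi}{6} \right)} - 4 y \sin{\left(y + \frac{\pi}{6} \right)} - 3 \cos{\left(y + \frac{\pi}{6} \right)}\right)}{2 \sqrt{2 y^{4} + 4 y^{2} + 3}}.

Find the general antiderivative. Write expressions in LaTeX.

Recognize the product-rule pattern: f = u'v + uv' with u = - \frac{15 \sqrt{2 y^{4} + 4 y^{2} + 3}}{2}, v = \sin{\left(y + \frac{\pi}{6} \right)}, so integration by parts undoes it.
Check: d/dy[- \frac{15 \sqrt{2 y^{4} + 4 y^{2} + 3} \sin{\left(y + \frac{\pi}{6} \right)}}{2}] = \frac{- 30 y^{4} \cos{\left(y + \frac{\pi}{6} \right)} - 60 y^{3} \sin{\left(y + \frac{\pi}{6} \right)} - 60 y^{2} \cos{\left(y + \frac{\pi}{6} \right)} - 60 y \sin{\left(y + \frac{\pi}{6} \right)} - 45 \cos{\left(y + \frac{\pi}{6} \right)}}{2 \sqrt{2 y^{4} + 4 y^{2} + 3}}, which equals f(y).

F(y) = - \frac{15 \sqrt{2 y^{4} + 4 y^{2} + 3} \sin{\left(y + \frac{\pi}{6} \right)}}{2} + C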